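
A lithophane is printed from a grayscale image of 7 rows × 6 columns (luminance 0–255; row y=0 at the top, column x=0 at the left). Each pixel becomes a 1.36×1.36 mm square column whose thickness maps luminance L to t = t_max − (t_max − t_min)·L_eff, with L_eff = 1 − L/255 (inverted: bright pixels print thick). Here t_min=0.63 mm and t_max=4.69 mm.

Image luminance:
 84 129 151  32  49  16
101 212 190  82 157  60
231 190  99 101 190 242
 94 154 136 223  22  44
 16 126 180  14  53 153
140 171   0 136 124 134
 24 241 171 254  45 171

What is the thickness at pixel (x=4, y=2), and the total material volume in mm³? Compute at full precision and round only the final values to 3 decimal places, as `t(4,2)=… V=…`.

span = t_max - t_min = 4.69 - 0.63 = 4.060
L(4,2) = 190, L_eff = 1 - 190/255 = 0.254902 (inverted)
t(4,2) = 4.69 - 4.060·0.254902 = 3.655
Σt over all 7·6 pixels = 460397/4250 ≈ 108.3287059
V = pitch²·Σt = 1.36²·460397/4250 = 200.365

t(4,2)=3.655 V=200.365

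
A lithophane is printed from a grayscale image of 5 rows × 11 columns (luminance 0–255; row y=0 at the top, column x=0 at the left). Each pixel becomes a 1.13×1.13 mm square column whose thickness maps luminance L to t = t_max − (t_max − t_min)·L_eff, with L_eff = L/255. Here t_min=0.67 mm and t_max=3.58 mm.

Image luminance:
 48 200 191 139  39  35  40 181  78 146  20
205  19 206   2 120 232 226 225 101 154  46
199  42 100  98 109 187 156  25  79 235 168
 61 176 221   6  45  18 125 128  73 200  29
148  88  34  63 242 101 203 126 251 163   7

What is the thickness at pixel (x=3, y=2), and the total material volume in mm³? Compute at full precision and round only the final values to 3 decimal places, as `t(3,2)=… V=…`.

span = t_max - t_min = 3.58 - 0.67 = 2.910
L(3,2) = 98, L_eff = 98/255 = 0.384314
t(3,2) = 3.58 - 2.910·0.384314 = 2.462
Σt over all 5·11 pixels = 1037427/8500 ≈ 122.0502353
V = pitch²·Σt = 1.13²·1037427/8500 = 155.846

t(3,2)=2.462 V=155.846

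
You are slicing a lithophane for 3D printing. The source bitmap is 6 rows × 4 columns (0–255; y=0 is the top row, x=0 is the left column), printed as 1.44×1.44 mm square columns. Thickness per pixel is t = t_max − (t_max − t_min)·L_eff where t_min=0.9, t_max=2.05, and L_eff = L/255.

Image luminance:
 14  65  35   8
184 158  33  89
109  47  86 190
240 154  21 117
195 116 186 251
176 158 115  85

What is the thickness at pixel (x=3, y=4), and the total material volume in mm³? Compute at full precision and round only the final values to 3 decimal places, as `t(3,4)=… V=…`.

t(3,4)=0.918 V=75.538

span = t_max - t_min = 2.05 - 0.9 = 1.150
L(3,4) = 251, L_eff = 251/255 = 0.984314
t(3,4) = 2.05 - 1.150·0.984314 = 0.918
Σt over all 6·4 pixels = 15482/425 ≈ 36.4282353
V = pitch²·Σt = 1.44²·15482/425 = 75.538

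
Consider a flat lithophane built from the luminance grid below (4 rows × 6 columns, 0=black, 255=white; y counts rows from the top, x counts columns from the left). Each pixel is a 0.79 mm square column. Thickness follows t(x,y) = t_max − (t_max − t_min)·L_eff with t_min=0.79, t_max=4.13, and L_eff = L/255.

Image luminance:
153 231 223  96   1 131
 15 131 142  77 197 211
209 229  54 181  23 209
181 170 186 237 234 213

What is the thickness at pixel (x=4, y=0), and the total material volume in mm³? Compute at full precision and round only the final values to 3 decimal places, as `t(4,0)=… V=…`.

t(4,0)=4.117 V=31.337

span = t_max - t_min = 4.13 - 0.79 = 3.340
L(4,0) = 1, L_eff = 1/255 = 0.003922
t(4,0) = 4.13 - 3.340·0.003922 = 4.117
Σt over all 4·6 pixels = 320101/6375 ≈ 50.2119216
V = pitch²·Σt = 0.79²·320101/6375 = 31.337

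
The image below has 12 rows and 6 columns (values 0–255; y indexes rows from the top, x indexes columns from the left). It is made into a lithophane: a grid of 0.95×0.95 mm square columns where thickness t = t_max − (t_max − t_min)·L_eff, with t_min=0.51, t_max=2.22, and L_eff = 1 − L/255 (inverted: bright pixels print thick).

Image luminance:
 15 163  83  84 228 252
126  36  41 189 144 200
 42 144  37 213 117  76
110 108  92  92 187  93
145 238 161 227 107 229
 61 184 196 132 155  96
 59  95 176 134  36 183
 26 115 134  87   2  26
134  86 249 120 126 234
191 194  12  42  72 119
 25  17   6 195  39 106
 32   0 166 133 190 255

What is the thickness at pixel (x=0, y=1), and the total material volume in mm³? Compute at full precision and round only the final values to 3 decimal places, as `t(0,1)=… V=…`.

t(0,1)=1.355 V=85.302

span = t_max - t_min = 2.22 - 0.51 = 1.710
L(0,1) = 126, L_eff = 1 - 126/255 = 0.505882 (inverted)
t(0,1) = 2.22 - 1.710·0.505882 = 1.355
Σt over all 12·6 pixels = 94.518
V = pitch²·Σt = 0.95²·94.518 = 85.302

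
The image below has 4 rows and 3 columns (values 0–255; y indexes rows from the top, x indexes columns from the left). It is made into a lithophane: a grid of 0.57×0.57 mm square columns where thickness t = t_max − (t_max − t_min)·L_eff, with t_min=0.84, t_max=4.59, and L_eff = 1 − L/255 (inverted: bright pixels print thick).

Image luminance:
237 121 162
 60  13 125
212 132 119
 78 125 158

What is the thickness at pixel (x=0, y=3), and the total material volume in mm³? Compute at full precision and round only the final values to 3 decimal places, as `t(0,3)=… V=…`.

t(0,3)=1.987 V=10.643

span = t_max - t_min = 4.59 - 0.84 = 3.750
L(0,3) = 78, L_eff = 1 - 78/255 = 0.694118 (inverted)
t(0,3) = 4.59 - 3.750·0.694118 = 1.987
Σt over all 4·3 pixels = 27843/850 ≈ 32.7564706
V = pitch²·Σt = 0.57²·27843/850 = 10.643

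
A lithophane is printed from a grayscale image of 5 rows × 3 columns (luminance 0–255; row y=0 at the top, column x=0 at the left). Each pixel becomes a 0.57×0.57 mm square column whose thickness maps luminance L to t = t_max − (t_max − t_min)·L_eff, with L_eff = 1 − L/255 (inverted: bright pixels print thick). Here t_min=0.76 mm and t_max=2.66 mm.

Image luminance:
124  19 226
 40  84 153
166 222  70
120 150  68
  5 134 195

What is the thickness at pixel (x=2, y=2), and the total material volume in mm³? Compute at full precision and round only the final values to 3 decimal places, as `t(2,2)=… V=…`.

span = t_max - t_min = 2.66 - 0.76 = 1.900
L(2,2) = 70, L_eff = 1 - 70/255 = 0.725490 (inverted)
t(2,2) = 2.66 - 1.900·0.725490 = 1.282
Σt over all 5·3 pixels = 10469/425 ≈ 24.6329412
V = pitch²·Σt = 0.57²·10469/425 = 8.003

t(2,2)=1.282 V=8.003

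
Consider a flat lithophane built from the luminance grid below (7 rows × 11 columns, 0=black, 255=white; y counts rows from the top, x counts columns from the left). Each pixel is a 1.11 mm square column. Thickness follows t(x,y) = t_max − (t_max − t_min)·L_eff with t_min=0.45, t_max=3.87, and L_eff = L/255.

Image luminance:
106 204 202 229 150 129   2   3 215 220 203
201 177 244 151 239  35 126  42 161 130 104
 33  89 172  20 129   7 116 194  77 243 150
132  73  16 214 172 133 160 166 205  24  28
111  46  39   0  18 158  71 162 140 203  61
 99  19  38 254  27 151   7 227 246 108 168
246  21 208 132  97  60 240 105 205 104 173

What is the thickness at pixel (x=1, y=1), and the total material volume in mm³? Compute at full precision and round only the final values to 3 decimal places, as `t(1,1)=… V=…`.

t(1,1)=1.496 V=205.708

span = t_max - t_min = 3.87 - 0.45 = 3.420
L(1,1) = 177, L_eff = 177/255 = 0.694118
t(1,1) = 3.87 - 3.420·0.694118 = 1.496
Σt over all 7·11 pixels = 283827/1700 ≈ 166.9570588
V = pitch²·Σt = 1.11²·283827/1700 = 205.708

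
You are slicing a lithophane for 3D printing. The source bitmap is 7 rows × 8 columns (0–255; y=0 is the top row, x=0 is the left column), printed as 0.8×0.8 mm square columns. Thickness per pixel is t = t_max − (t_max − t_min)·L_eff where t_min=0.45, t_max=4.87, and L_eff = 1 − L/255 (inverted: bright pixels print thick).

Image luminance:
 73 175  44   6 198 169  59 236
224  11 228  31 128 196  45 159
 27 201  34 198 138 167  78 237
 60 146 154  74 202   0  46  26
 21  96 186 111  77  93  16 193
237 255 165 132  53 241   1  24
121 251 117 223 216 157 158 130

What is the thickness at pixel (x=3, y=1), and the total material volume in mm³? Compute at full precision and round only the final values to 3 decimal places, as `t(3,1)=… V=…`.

t(3,1)=0.987 V=94.269

span = t_max - t_min = 4.87 - 0.45 = 4.420
L(3,1) = 31, L_eff = 1 - 31/255 = 0.878431 (inverted)
t(3,1) = 4.87 - 4.420·0.878431 = 0.987
Σt over all 7·8 pixels = 147.296
V = pitch²·Σt = 0.8²·147.296 = 94.269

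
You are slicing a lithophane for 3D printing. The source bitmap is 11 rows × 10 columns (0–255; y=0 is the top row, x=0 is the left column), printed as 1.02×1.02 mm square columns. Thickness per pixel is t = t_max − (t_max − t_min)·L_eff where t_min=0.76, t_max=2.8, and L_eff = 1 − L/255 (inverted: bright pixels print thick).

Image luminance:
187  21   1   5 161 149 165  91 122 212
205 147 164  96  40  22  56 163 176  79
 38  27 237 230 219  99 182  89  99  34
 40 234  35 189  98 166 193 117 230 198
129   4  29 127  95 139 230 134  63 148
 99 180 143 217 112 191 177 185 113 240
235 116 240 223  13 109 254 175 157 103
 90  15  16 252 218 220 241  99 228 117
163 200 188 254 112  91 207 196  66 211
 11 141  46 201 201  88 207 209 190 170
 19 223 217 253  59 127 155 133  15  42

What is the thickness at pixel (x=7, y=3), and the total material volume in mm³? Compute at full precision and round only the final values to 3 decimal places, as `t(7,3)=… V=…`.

t(7,3)=1.696 V=214.214

span = t_max - t_min = 2.8 - 0.76 = 2.040
L(7,3) = 117, L_eff = 1 - 117/255 = 0.541176 (inverted)
t(7,3) = 2.8 - 2.040·0.541176 = 1.696
Σt over all 11·10 pixels = 205.896
V = pitch²·Σt = 1.02²·205.896 = 214.214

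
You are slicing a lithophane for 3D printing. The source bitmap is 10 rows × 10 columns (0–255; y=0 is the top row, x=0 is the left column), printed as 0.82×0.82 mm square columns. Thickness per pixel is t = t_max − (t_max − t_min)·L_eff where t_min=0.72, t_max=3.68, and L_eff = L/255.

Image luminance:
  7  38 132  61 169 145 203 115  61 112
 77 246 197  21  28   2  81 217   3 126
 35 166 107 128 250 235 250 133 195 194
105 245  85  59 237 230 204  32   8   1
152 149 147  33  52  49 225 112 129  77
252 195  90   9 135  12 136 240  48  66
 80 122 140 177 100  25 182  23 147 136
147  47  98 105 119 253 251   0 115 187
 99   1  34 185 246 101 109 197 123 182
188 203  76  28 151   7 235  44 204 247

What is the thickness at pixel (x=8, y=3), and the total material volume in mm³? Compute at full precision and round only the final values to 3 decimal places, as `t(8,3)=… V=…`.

t(8,3)=3.587 V=150.956

span = t_max - t_min = 3.68 - 0.72 = 2.960
L(8,3) = 8, L_eff = 8/255 = 0.031373
t(8,3) = 3.68 - 2.960·0.031373 = 3.587
Σt over all 10·10 pixels = 1431212/6375 ≈ 224.5038431
V = pitch²·Σt = 0.82²·1431212/6375 = 150.956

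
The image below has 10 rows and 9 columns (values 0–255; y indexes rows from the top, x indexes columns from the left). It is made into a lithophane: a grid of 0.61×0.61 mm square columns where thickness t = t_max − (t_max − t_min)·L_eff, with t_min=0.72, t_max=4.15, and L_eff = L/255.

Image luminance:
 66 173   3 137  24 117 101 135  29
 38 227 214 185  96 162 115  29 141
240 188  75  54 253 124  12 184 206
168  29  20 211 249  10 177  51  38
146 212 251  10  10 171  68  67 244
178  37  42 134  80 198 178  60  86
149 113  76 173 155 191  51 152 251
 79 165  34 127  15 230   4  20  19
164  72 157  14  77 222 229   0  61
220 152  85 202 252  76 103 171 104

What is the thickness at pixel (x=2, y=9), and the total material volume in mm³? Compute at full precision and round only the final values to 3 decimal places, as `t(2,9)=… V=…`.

t(2,9)=3.007 V=84.834

span = t_max - t_min = 4.15 - 0.72 = 3.430
L(2,9) = 85, L_eff = 85/255 = 0.333333
t(2,9) = 4.15 - 3.430·0.333333 = 3.007
Σt over all 10·9 pixels = 484473/2125 ≈ 227.9872941
V = pitch²·Σt = 0.61²·484473/2125 = 84.834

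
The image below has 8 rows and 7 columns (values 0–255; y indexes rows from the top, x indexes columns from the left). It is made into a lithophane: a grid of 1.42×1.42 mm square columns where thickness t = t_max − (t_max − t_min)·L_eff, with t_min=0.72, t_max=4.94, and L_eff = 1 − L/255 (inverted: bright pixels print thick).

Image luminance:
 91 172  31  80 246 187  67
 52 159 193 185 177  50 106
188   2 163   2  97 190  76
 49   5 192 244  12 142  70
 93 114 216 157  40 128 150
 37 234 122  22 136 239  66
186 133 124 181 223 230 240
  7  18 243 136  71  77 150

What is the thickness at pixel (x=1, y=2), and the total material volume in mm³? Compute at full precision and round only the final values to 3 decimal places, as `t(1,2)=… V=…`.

span = t_max - t_min = 4.94 - 0.72 = 4.220
L(1,2) = 2, L_eff = 1 - 2/255 = 0.992157 (inverted)
t(1,2) = 4.94 - 4.220·0.992157 = 0.753
Σt over all 8·7 pixels = 1991291/12750 ≈ 156.1796863
V = pitch²·Σt = 1.42²·1991291/12750 = 314.921

t(1,2)=0.753 V=314.921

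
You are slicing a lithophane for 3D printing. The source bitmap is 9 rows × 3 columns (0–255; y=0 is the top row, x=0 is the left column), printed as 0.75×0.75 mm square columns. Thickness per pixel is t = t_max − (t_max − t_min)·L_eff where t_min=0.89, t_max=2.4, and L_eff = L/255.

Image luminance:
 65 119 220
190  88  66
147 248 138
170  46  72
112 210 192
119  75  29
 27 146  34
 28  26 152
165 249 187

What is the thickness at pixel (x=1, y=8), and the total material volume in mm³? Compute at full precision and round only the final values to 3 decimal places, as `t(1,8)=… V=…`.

t(1,8)=0.926 V=25.391

span = t_max - t_min = 2.4 - 0.89 = 1.510
L(1,8) = 249, L_eff = 249/255 = 0.976471
t(1,8) = 2.4 - 1.510·0.976471 = 0.926
Σt over all 9·3 pixels = 57554/1275 ≈ 45.1403922
V = pitch²·Σt = 0.75²·57554/1275 = 25.391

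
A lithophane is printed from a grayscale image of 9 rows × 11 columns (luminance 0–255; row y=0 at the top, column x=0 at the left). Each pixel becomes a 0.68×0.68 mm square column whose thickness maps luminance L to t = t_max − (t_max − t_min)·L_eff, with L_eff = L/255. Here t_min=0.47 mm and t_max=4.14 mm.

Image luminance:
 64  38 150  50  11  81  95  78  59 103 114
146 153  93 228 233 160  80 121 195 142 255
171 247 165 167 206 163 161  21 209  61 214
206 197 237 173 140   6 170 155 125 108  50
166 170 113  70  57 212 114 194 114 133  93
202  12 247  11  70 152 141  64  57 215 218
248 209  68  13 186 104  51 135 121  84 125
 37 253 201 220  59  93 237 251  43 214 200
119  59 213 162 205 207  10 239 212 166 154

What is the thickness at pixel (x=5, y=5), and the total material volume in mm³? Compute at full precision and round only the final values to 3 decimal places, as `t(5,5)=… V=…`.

span = t_max - t_min = 4.14 - 0.47 = 3.670
L(5,5) = 152, L_eff = 152/255 = 0.596078
t(5,5) = 4.14 - 3.670·0.596078 = 1.952
Σt over all 9·11 pixels = 2707361/12750 ≈ 212.3420392
V = pitch²·Σt = 0.68²·2707361/12750 = 98.187

t(5,5)=1.952 V=98.187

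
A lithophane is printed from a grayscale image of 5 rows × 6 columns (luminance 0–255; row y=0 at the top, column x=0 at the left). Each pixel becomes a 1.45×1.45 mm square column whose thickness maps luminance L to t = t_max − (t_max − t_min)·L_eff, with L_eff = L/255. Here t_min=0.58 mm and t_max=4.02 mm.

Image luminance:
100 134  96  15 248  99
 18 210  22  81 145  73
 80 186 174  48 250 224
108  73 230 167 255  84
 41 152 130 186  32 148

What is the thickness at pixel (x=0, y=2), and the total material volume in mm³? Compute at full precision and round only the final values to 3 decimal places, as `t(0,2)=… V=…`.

t(0,2)=2.941 V=145.526

span = t_max - t_min = 4.02 - 0.58 = 3.440
L(0,2) = 80, L_eff = 80/255 = 0.313725
t(0,2) = 4.02 - 3.440·0.313725 = 2.941
Σt over all 5·6 pixels = 441251/6375 ≈ 69.2158431
V = pitch²·Σt = 1.45²·441251/6375 = 145.526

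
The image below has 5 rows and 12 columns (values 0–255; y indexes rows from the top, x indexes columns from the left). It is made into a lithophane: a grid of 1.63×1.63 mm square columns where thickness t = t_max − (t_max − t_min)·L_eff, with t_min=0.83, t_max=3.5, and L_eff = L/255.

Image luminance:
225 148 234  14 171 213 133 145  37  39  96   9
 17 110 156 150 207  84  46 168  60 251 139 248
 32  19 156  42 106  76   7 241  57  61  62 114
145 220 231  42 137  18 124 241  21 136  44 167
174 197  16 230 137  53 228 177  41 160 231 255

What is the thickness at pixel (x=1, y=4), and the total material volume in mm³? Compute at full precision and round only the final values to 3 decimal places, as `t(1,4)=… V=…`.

t(1,4)=1.437 V=349.360

span = t_max - t_min = 3.5 - 0.83 = 2.670
L(1,4) = 197, L_eff = 197/255 = 0.772549
t(1,4) = 3.5 - 2.670·0.772549 = 1.437
Σt over all 5·12 pixels = 558839/4250 ≈ 131.4915294
V = pitch²·Σt = 1.63²·558839/4250 = 349.360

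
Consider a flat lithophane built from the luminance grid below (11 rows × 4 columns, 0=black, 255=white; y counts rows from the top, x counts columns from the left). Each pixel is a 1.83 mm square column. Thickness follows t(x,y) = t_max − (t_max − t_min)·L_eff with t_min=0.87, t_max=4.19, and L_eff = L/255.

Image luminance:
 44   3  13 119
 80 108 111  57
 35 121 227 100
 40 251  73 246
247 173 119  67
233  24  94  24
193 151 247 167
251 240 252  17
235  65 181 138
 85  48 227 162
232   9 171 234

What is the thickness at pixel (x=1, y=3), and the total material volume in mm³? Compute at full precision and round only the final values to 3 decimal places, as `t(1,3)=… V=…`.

span = t_max - t_min = 4.19 - 0.87 = 3.320
L(1,3) = 251, L_eff = 251/255 = 0.984314
t(1,3) = 4.19 - 3.320·0.984314 = 0.922
Σt over all 11·4 pixels = 684433/6375 ≈ 107.3620392
V = pitch²·Σt = 1.83²·684433/6375 = 359.545

t(1,3)=0.922 V=359.545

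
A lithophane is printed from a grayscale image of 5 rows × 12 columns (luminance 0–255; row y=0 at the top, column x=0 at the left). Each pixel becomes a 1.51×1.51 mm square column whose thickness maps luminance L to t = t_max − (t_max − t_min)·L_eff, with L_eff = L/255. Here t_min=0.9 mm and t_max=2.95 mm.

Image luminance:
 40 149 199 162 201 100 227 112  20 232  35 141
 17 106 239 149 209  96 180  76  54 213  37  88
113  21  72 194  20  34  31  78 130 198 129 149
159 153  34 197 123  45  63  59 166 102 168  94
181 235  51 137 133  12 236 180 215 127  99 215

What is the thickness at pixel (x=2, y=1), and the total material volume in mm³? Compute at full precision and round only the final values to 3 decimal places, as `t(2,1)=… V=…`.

span = t_max - t_min = 2.95 - 0.9 = 2.050
L(2,1) = 239, L_eff = 239/255 = 0.937255
t(2,1) = 2.95 - 2.050·0.937255 = 1.029
Σt over all 5·12 pixels = 119573/1020 ≈ 117.2284314
V = pitch²·Σt = 1.51²·119573/1020 = 267.293

t(2,1)=1.029 V=267.293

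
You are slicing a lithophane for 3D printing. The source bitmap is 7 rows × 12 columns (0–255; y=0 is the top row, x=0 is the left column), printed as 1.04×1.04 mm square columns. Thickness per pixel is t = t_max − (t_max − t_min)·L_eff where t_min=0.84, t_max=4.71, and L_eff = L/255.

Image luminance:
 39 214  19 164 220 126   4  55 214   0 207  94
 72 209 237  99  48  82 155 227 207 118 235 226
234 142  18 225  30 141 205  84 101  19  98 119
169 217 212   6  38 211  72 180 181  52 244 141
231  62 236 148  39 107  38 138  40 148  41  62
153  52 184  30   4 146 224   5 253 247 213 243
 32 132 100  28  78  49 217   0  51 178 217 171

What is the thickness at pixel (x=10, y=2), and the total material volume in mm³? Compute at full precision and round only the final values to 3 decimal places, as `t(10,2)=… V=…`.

t(10,2)=3.223 V=252.170

span = t_max - t_min = 4.71 - 0.84 = 3.870
L(10,2) = 98, L_eff = 98/255 = 0.384314
t(10,2) = 4.71 - 3.870·0.384314 = 3.223
Σt over all 7·12 pixels = 1981737/8500 ≈ 233.1455294
V = pitch²·Σt = 1.04²·1981737/8500 = 252.170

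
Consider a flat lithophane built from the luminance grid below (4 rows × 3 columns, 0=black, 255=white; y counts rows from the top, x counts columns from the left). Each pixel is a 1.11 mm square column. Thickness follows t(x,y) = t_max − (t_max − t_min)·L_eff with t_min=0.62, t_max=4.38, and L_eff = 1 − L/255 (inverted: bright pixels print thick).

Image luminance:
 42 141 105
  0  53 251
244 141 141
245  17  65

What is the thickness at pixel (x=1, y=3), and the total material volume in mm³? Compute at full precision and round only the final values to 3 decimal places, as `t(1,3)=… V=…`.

t(1,3)=0.871 V=35.419

span = t_max - t_min = 4.38 - 0.62 = 3.760
L(1,3) = 17, L_eff = 1 - 17/255 = 0.933333 (inverted)
t(1,3) = 4.38 - 3.760·0.933333 = 0.871
Σt over all 4·3 pixels = 2156/75 ≈ 28.7466667
V = pitch²·Σt = 1.11²·2156/75 = 35.419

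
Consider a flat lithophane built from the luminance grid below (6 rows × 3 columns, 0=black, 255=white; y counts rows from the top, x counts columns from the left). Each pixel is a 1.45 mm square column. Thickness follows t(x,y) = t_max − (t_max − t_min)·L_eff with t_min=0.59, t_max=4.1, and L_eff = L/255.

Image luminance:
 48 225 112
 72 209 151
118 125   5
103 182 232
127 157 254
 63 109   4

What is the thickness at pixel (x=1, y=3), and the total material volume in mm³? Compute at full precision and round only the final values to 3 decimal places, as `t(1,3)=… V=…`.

t(1,3)=1.595 V=88.718

span = t_max - t_min = 4.1 - 0.59 = 3.510
L(1,3) = 182, L_eff = 182/255 = 0.713725
t(1,3) = 4.1 - 3.510·0.713725 = 1.595
Σt over all 6·3 pixels = 89667/2125 ≈ 42.1962353
V = pitch²·Σt = 1.45²·89667/2125 = 88.718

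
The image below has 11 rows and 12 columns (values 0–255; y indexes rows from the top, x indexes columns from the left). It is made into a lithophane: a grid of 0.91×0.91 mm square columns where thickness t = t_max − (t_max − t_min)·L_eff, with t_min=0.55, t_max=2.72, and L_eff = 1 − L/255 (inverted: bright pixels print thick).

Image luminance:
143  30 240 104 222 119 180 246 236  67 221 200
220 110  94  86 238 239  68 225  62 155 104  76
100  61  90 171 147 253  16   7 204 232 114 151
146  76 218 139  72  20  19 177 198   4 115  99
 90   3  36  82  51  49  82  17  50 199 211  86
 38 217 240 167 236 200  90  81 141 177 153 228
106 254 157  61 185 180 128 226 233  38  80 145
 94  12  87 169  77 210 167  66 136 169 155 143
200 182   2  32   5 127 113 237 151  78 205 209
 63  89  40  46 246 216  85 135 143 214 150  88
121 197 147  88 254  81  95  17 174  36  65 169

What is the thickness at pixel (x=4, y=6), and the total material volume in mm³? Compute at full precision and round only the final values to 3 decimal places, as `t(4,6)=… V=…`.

span = t_max - t_min = 2.72 - 0.55 = 2.170
L(4,6) = 185, L_eff = 1 - 185/255 = 0.274510 (inverted)
t(4,6) = 2.72 - 2.170·0.274510 = 2.124
Σt over all 11·12 pixels = 1396793/6375 ≈ 219.1047843
V = pitch²·Σt = 0.91²·1396793/6375 = 181.441

t(4,6)=2.124 V=181.441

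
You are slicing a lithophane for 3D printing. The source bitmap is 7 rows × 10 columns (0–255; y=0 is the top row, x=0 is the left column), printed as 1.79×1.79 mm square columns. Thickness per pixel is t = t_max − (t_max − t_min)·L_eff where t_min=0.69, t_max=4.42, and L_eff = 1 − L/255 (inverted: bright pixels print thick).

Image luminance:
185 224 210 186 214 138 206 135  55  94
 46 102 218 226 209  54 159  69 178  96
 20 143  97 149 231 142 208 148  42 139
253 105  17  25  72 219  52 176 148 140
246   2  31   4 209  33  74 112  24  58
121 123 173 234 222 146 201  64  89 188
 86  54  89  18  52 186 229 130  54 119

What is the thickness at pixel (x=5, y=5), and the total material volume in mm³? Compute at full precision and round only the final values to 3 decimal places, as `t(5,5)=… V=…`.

t(5,5)=2.826 V=571.928

span = t_max - t_min = 4.42 - 0.69 = 3.730
L(5,5) = 146, L_eff = 1 - 146/255 = 0.427451 (inverted)
t(5,5) = 4.42 - 3.730·0.427451 = 2.826
Σt over all 7·10 pixels = 1517241/8500 ≈ 178.4989412
V = pitch²·Σt = 1.79²·1517241/8500 = 571.928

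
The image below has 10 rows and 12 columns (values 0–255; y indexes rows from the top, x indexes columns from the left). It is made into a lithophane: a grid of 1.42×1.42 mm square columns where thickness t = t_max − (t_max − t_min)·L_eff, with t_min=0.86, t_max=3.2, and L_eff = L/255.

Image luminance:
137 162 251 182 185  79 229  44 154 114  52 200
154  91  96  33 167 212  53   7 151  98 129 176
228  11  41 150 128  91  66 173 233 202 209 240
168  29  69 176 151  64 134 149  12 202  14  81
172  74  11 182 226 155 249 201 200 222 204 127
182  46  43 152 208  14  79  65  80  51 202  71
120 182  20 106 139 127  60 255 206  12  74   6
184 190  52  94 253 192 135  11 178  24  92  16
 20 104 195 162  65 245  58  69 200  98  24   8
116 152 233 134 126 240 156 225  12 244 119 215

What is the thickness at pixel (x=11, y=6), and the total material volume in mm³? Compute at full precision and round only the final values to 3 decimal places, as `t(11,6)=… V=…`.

span = t_max - t_min = 3.2 - 0.86 = 2.340
L(11,6) = 6, L_eff = 6/255 = 0.023529
t(11,6) = 3.2 - 2.340·0.023529 = 3.145
Σt over all 10·12 pixels = 1033701/4250 ≈ 243.2237647
V = pitch²·Σt = 1.42²·1033701/4250 = 490.436

t(11,6)=3.145 V=490.436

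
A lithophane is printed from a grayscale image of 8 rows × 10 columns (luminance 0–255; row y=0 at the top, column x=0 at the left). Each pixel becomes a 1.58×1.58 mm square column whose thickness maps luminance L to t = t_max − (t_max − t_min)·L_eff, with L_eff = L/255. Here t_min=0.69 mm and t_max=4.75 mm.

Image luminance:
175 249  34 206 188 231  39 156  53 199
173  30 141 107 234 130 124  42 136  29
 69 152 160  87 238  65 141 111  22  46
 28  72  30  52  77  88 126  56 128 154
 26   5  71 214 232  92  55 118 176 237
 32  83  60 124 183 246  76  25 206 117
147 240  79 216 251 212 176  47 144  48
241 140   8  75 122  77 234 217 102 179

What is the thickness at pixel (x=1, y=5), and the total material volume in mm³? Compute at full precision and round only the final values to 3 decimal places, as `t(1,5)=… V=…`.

t(1,5)=3.429 V=554.703

span = t_max - t_min = 4.75 - 0.69 = 4.060
L(1,5) = 83, L_eff = 83/255 = 0.325490
t(1,5) = 4.75 - 4.060·0.325490 = 3.429
Σt over all 8·10 pixels = 166651/750 ≈ 222.2013333
V = pitch²·Σt = 1.58²·166651/750 = 554.703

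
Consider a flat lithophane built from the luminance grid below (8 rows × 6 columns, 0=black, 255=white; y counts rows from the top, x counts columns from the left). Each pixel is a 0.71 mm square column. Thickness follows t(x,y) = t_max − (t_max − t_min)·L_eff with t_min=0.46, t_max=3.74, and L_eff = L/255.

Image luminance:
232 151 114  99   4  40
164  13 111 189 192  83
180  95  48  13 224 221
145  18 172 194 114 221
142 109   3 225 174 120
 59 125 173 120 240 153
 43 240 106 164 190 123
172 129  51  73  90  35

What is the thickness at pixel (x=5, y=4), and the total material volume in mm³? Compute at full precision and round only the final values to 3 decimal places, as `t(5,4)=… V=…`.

span = t_max - t_min = 3.74 - 0.46 = 3.280
L(5,4) = 120, L_eff = 120/255 = 0.470588
t(5,4) = 3.74 - 3.280·0.470588 = 2.196
Σt over all 8·6 pixels = 214856/2125 ≈ 101.1087059
V = pitch²·Σt = 0.71²·214856/2125 = 50.969

t(5,4)=2.196 V=50.969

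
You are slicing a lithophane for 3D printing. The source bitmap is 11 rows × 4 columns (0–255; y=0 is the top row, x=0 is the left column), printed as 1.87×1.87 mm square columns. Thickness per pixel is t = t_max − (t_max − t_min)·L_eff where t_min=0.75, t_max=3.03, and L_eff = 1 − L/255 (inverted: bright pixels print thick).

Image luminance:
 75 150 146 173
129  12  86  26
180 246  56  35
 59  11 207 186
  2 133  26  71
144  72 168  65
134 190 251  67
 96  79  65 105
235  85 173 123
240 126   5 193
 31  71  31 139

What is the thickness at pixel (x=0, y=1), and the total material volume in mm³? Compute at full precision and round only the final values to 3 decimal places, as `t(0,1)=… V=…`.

span = t_max - t_min = 3.03 - 0.75 = 2.280
L(0,1) = 129, L_eff = 1 - 129/255 = 0.494118 (inverted)
t(0,1) = 3.03 - 2.280·0.494118 = 1.903
Σt over all 11·4 pixels = 163168/2125 ≈ 76.7849412
V = pitch²·Σt = 1.87²·163168/2125 = 268.509

t(0,1)=1.903 V=268.509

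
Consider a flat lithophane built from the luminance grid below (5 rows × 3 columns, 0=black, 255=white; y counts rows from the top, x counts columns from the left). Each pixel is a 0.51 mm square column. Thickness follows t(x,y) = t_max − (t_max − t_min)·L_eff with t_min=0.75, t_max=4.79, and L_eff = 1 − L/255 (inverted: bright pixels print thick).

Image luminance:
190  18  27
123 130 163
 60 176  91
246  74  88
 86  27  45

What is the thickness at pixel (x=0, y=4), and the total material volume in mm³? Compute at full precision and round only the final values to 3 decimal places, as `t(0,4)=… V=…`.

t(0,4)=2.113 V=9.289

span = t_max - t_min = 4.79 - 0.75 = 4.040
L(0,4) = 86, L_eff = 1 - 86/255 = 0.662745 (inverted)
t(0,4) = 4.79 - 4.040·0.662745 = 2.113
Σt over all 5·3 pixels = 910651/25500 ≈ 35.7118039
V = pitch²·Σt = 0.51²·910651/25500 = 9.289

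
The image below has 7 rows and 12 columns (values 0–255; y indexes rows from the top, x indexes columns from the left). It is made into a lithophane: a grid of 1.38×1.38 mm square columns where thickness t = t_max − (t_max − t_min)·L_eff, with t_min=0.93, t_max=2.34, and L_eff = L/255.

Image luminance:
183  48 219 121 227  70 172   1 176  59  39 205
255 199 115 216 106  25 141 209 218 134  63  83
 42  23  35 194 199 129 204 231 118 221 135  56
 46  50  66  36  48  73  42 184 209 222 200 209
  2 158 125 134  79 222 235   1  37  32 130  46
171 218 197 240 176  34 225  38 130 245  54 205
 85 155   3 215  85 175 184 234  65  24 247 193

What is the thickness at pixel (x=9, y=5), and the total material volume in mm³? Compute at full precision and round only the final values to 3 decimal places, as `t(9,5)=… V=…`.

t(9,5)=0.985 V=257.917

span = t_max - t_min = 2.34 - 0.93 = 1.410
L(9,5) = 245, L_eff = 245/255 = 0.960784
t(9,5) = 2.34 - 1.410·0.960784 = 0.985
Σt over all 7·12 pixels = 46047/340 ≈ 135.4323529
V = pitch²·Σt = 1.38²·46047/340 = 257.917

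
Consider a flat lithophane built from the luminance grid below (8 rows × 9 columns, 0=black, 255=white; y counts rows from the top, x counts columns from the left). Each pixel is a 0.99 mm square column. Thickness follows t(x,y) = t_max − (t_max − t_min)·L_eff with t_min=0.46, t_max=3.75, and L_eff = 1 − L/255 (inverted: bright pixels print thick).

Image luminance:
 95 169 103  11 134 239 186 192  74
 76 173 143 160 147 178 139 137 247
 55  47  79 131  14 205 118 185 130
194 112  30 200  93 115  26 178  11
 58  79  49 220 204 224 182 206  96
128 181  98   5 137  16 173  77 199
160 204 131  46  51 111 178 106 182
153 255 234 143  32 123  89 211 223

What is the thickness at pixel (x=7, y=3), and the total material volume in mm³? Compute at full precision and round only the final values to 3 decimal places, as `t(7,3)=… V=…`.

span = t_max - t_min = 3.75 - 0.46 = 3.290
L(7,3) = 178, L_eff = 1 - 178/255 = 0.301961 (inverted)
t(7,3) = 3.75 - 3.290·0.301961 = 2.757
Σt over all 8·9 pixels = 396677/2550 ≈ 155.5596078
V = pitch²·Σt = 0.99²·396677/2550 = 152.464

t(7,3)=2.757 V=152.464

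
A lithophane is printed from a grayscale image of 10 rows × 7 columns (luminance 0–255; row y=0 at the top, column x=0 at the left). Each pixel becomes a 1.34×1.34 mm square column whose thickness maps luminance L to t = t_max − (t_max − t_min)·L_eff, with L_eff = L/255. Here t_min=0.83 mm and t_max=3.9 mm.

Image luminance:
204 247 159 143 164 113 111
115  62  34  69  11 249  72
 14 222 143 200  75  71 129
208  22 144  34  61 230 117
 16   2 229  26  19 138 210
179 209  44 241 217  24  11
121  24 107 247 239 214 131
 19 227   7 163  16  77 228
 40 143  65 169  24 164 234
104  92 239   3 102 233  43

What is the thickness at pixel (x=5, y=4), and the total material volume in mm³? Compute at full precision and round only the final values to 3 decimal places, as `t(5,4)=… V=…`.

span = t_max - t_min = 3.9 - 0.83 = 3.070
L(5,4) = 138, L_eff = 138/255 = 0.541176
t(5,4) = 3.9 - 3.070·0.541176 = 2.239
Σt over all 10·7 pixels = 1454453/8500 ≈ 171.1121176
V = pitch²·Σt = 1.34²·1454453/8500 = 307.249

t(5,4)=2.239 V=307.249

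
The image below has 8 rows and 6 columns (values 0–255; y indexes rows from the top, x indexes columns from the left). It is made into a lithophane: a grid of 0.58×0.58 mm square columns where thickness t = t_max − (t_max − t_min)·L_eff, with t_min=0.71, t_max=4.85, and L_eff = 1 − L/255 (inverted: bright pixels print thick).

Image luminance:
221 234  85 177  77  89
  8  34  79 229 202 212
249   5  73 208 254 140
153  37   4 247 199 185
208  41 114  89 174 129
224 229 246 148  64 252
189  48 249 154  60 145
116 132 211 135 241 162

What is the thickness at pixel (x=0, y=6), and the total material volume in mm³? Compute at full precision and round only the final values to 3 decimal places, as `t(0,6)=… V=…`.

t(0,6)=3.778 V=50.575

span = t_max - t_min = 4.85 - 0.71 = 4.140
L(0,6) = 189, L_eff = 1 - 189/255 = 0.258824 (inverted)
t(0,6) = 4.85 - 4.140·0.258824 = 3.778
Σt over all 8·6 pixels = 638949/4250 ≈ 150.3409412
V = pitch²·Σt = 0.58²·638949/4250 = 50.575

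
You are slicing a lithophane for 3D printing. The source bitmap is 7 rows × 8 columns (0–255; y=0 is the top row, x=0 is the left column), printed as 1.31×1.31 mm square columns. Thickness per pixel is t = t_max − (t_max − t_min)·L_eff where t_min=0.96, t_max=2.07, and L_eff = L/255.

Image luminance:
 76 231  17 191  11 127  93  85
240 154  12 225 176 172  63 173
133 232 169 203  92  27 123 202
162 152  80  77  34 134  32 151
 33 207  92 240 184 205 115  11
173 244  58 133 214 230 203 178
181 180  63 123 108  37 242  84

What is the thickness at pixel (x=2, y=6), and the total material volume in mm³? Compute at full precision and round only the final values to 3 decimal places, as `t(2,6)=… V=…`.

span = t_max - t_min = 2.07 - 0.96 = 1.110
L(2,6) = 63, L_eff = 63/255 = 0.247059
t(2,6) = 2.07 - 1.110·0.247059 = 1.796
Σt over all 7·8 pixels = 704601/8500 ≈ 82.8942353
V = pitch²·Σt = 1.31²·704601/8500 = 142.255

t(2,6)=1.796 V=142.255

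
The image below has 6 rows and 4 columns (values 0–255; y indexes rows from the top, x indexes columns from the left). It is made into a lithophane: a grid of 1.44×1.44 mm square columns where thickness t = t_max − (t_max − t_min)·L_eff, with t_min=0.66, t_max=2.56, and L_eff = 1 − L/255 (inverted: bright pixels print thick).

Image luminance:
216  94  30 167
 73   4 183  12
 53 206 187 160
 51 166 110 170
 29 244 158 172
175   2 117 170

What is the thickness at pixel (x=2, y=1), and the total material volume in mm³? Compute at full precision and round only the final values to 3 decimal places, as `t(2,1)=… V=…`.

t(2,1)=2.024 V=78.409

span = t_max - t_min = 2.56 - 0.66 = 1.900
L(2,1) = 183, L_eff = 1 - 183/255 = 0.282353 (inverted)
t(2,1) = 2.56 - 1.900·0.282353 = 2.024
Σt over all 6·4 pixels = 32141/850 ≈ 37.8129412
V = pitch²·Σt = 1.44²·32141/850 = 78.409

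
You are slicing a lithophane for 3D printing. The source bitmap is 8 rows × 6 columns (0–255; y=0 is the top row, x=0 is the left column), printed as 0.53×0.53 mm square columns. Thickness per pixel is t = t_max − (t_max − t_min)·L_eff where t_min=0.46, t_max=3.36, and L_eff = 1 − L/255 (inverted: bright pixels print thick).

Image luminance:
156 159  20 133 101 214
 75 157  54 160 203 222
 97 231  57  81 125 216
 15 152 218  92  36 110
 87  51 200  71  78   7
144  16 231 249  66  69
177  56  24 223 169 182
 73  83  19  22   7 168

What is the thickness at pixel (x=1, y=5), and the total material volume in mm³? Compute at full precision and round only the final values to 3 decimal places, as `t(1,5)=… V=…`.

t(1,5)=0.642 V=23.951

span = t_max - t_min = 3.36 - 0.46 = 2.900
L(1,5) = 16, L_eff = 1 - 16/255 = 0.937255 (inverted)
t(1,5) = 3.36 - 2.900·0.937255 = 0.642
Σt over all 8·6 pixels = 36238/425 ≈ 85.2658824
V = pitch²·Σt = 0.53²·36238/425 = 23.951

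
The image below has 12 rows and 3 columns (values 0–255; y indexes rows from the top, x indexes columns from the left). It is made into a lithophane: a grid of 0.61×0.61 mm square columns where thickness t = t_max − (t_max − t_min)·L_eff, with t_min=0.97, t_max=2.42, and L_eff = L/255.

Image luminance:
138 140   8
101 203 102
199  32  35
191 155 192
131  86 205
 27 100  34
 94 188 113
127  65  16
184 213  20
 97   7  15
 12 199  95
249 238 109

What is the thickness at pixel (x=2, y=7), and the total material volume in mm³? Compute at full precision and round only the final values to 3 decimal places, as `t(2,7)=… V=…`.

t(2,7)=2.329 V=23.700

span = t_max - t_min = 2.42 - 0.97 = 1.450
L(2,7) = 16, L_eff = 16/255 = 0.062745
t(2,7) = 2.42 - 1.450·0.062745 = 2.329
Σt over all 12·3 pixels = 81208/1275 ≈ 63.6925490
V = pitch²·Σt = 0.61²·81208/1275 = 23.700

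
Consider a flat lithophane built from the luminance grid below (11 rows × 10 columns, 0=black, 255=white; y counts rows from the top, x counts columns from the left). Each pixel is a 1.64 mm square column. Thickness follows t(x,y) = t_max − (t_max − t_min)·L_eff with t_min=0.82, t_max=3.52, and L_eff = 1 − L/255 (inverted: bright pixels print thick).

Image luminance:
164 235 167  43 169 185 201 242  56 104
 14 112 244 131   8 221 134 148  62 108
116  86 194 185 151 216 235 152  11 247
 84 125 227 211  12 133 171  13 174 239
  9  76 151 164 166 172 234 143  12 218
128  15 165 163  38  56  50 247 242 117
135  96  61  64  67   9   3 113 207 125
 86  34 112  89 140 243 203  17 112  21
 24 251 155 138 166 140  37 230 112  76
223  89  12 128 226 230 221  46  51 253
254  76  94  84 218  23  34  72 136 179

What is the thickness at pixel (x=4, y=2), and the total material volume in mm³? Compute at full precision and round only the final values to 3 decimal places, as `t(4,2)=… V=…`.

t(4,2)=2.419 V=647.304

span = t_max - t_min = 3.52 - 0.82 = 2.700
L(4,2) = 151, L_eff = 1 - 151/255 = 0.407843 (inverted)
t(4,2) = 3.52 - 2.700·0.407843 = 2.419
Σt over all 11·10 pixels = 204569/850 ≈ 240.6694118
V = pitch²·Σt = 1.64²·204569/850 = 647.304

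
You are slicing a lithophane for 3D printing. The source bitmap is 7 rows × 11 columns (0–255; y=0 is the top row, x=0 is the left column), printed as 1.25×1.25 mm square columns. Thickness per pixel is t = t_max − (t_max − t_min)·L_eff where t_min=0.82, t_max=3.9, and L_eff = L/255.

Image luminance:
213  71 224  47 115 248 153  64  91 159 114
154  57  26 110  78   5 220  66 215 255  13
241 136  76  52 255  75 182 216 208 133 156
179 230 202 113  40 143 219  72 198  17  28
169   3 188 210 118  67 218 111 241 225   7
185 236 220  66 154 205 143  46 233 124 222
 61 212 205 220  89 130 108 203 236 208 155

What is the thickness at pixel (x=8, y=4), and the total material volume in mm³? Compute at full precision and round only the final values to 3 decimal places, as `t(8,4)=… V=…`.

span = t_max - t_min = 3.9 - 0.82 = 3.080
L(8,4) = 241, L_eff = 241/255 = 0.945098
t(8,4) = 3.9 - 3.080·0.945098 = 0.989
Σt over all 7·11 pixels = 2121427/12750 ≈ 166.3864314
V = pitch²·Σt = 1.25²·2121427/12750 = 259.979

t(8,4)=0.989 V=259.979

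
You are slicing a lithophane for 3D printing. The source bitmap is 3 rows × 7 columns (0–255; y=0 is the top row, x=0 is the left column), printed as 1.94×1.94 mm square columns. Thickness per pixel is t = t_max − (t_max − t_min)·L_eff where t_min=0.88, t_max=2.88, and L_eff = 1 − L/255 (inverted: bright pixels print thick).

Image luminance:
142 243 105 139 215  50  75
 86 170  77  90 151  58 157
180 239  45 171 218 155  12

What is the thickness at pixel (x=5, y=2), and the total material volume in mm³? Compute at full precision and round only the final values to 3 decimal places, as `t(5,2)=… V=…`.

t(5,2)=2.096 V=151.554

span = t_max - t_min = 2.88 - 0.88 = 2.000
L(5,2) = 155, L_eff = 1 - 155/255 = 0.392157 (inverted)
t(5,2) = 2.88 - 2.000·0.392157 = 2.096
Σt over all 3·7 pixels = 17114/425 ≈ 40.2682353
V = pitch²·Σt = 1.94²·17114/425 = 151.554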